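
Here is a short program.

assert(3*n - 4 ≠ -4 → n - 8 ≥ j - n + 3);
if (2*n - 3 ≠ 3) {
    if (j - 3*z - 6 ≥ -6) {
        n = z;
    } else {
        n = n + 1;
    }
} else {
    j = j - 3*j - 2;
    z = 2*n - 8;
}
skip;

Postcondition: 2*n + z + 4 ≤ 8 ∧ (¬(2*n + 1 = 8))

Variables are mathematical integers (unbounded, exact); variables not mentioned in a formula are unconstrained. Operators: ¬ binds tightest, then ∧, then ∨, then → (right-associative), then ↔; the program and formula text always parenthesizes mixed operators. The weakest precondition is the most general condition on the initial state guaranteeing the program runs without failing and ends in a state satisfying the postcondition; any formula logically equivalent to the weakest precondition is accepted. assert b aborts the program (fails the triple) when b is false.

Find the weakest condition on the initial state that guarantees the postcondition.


Working backward. After the program, the postcondition 2*n + z + 4 ≤ 8 ∧ (¬(2*n + 1 = 8)) must hold; in canonical form it is 2*n + z ≤ 4 ∧ (¬(2*n = 7)).
Before skip: 2*n + z ≤ 4 ∧ (¬(2*n = 7))
Then branch requires (j ≥ 3*z → (3*z ≤ 4 ∧ (¬(2*z = 7)))) ∧ ((¬(j ≥ 3*z)) → (2*n + z ≤ 2 ∧ (¬(2*n = 5)))); else branch requires 4*n ≤ 12 ∧ (¬(2*n = 7)).
Before the if: (2*n ≠ 6 → ((j ≥ 3*z → (3*z ≤ 4 ∧ (¬(2*z = 7)))) ∧ ((¬(j ≥ 3*z)) → (2*n + z ≤ 2 ∧ (¬(2*n = 5)))))) ∧ ((¬(2*n ≠ 6)) → (4*n ≤ 12 ∧ (¬(2*n = 7))))
Before assert 3*n - 4 ≠ -4 → n - 8 ≥ j - n + 3: (3*n ≠ 0 → 2*n ≥ j + 11) ∧ (2*n ≠ 6 → ((j ≥ 3*z → (3*z ≤ 4 ∧ (¬(2*z = 7)))) ∧ ((¬(j ≥ 3*z)) → (2*n + z ≤ 2 ∧ (¬(2*n = 5)))))) ∧ ((¬(2*n ≠ 6)) → (4*n ≤ 12 ∧ (¬(2*n = 7))))
Answer: WP = (3*n ≠ 0 → 2*n ≥ j + 11) ∧ (2*n ≠ 6 → ((j ≥ 3*z → (3*z ≤ 4 ∧ (¬(2*z = 7)))) ∧ ((¬(j ≥ 3*z)) → (2*n + z ≤ 2 ∧ (¬(2*n = 5)))))) ∧ ((¬(2*n ≠ 6)) → (4*n ≤ 12 ∧ (¬(2*n = 7))))


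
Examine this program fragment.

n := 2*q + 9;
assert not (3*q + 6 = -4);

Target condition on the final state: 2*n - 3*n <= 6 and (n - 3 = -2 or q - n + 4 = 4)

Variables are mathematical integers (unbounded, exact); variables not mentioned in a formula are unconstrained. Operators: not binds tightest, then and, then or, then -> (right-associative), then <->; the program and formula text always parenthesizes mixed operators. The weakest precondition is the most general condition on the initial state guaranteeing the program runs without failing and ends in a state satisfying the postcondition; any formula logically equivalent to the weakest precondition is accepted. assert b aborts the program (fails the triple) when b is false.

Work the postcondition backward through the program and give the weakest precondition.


Working backward. After the program, the postcondition 2*n - 3*n <= 6 and (n - 3 = -2 or q - n + 4 = 4) must hold; in canonical form it is n >= -6 and (n = 1 or q = n).
Before assert not (3*q + 6 = -4): (not (3*q = -10)) and n >= -6 and (n = 1 or q = n)
Before n := 2*q + 9: (not (3*q = -10)) and 2*q >= -15 and (2*q = -8 or q = -9)
Answer: WP = (not (3*q = -10)) and 2*q >= -15 and (2*q = -8 or q = -9)


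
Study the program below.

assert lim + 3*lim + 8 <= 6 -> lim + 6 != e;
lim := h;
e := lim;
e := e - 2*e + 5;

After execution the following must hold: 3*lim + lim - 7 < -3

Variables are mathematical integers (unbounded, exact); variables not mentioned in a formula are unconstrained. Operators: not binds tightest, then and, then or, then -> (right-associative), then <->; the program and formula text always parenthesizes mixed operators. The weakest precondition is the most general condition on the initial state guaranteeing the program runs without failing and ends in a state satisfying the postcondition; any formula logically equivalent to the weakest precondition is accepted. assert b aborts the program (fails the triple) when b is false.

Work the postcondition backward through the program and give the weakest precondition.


Working backward. After the program, the postcondition 3*lim + lim - 7 < -3 must hold; in canonical form it is 4*lim < 4.
Before e := e - 2*e + 5: 4*lim < 4
Before e := lim: 4*lim < 4
Before lim := h: 4*h < 4
Before assert lim + 3*lim + 8 <= 6 -> lim + 6 != e: (4*lim <= -2 -> lim != e - 6) and 4*h < 4
Answer: WP = (4*lim <= -2 -> lim != e - 6) and 4*h < 4


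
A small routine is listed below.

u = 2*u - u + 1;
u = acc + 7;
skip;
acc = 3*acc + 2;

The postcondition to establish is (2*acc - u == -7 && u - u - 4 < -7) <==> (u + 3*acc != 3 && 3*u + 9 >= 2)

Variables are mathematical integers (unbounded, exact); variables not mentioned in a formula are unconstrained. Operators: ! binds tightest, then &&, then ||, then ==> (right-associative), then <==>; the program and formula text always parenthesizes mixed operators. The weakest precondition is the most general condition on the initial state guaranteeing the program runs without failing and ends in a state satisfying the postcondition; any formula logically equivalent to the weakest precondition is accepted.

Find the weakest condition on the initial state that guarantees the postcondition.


Working backward. After the program, the postcondition (2*acc - u == -7 && u - u - 4 < -7) <==> (u + 3*acc != 3 && 3*u + 9 >= 2) must hold; in canonical form it is !(3*acc + u != 3 && 3*u >= -7).
Before acc := 3*acc + 2: !(9*acc + u != -3 && 3*u >= -7)
Before skip: !(9*acc + u != -3 && 3*u >= -7)
Before u := acc + 7: !(10*acc != -10 && 3*acc >= -28)
Before u := 2*u - u + 1: !(10*acc != -10 && 3*acc >= -28)
Answer: WP = !(10*acc != -10 && 3*acc >= -28)


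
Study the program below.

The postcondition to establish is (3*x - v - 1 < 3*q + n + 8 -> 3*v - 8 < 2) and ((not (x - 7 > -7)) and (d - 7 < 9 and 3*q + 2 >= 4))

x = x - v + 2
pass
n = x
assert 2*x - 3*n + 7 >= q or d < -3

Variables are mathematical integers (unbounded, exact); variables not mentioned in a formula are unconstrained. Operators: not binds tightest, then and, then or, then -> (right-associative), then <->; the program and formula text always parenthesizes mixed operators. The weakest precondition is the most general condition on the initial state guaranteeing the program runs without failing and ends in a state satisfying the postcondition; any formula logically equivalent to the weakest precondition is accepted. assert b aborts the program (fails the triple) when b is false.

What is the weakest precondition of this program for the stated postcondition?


Working backward. After the program, the postcondition (3*x - v - 1 < 3*q + n + 8 -> 3*v - 8 < 2) and ((not (x - 7 > -7)) and (d - 7 < 9 and 3*q + 2 >= 4)) must hold; in canonical form it is (3*x < n + 3*q + v + 9 -> 3*v < 10) and (not (x > 0)) and d < 16 and 3*q >= 2.
Before assert 2*x - 3*n + 7 >= q or d < -3: (2*x >= 3*n + q - 7 or d < -3) and (3*x < n + 3*q + v + 9 -> 3*v < 10) and (not (x > 0)) and d < 16 and 3*q >= 2
Before n := x: (q + x <= 7 or d < -3) and (2*x < 3*q + v + 9 -> 3*v < 10) and (not (x > 0)) and d < 16 and 3*q >= 2
Before skip: (q + x <= 7 or d < -3) and (2*x < 3*q + v + 9 -> 3*v < 10) and (not (x > 0)) and d < 16 and 3*q >= 2
Before x := x - v + 2: (q + x <= v + 5 or d < -3) and (2*x < 3*q + 3*v + 5 -> 3*v < 10) and (not (x > v - 2)) and d < 16 and 3*q >= 2
Answer: WP = (q + x <= v + 5 or d < -3) and (2*x < 3*q + 3*v + 5 -> 3*v < 10) and (not (x > v - 2)) and d < 16 and 3*q >= 2


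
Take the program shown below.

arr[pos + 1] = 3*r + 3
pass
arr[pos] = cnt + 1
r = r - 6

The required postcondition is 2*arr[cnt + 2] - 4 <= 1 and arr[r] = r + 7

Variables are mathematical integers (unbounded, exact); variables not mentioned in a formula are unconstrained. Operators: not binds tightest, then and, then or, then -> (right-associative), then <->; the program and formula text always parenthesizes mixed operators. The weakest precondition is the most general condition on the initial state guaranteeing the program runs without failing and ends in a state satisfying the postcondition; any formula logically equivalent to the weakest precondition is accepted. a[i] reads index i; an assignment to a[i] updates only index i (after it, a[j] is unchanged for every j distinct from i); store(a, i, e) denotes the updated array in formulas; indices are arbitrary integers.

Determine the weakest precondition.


Working backward. After the program, the postcondition 2*arr[cnt + 2] - 4 <= 1 and arr[r] = r + 7 must hold; in canonical form it is 2*arr[cnt + 2] <= 5 and arr[r] = r + 7.
Before r := r - 6: 2*arr[cnt + 2] <= 5 and arr[r - 6] = r + 1
Before arr[pos] := cnt + 1: 2*store(arr, pos, cnt + 1)[cnt + 2] <= 5 and store(arr, pos, cnt + 1)[r - 6] = r + 1
Before skip: 2*store(arr, pos, cnt + 1)[cnt + 2] <= 5 and store(arr, pos, cnt + 1)[r - 6] = r + 1
Before arr[pos + 1] := 3*r + 3: 2*store(store(arr, pos + 1, 3*r + 3), pos, cnt + 1)[cnt + 2] <= 5 and store(store(arr, pos + 1, 3*r + 3), pos, cnt + 1)[r - 6] = r + 1
Answer: WP = 2*store(store(arr, pos + 1, 3*r + 3), pos, cnt + 1)[cnt + 2] <= 5 and store(store(arr, pos + 1, 3*r + 3), pos, cnt + 1)[r - 6] = r + 1


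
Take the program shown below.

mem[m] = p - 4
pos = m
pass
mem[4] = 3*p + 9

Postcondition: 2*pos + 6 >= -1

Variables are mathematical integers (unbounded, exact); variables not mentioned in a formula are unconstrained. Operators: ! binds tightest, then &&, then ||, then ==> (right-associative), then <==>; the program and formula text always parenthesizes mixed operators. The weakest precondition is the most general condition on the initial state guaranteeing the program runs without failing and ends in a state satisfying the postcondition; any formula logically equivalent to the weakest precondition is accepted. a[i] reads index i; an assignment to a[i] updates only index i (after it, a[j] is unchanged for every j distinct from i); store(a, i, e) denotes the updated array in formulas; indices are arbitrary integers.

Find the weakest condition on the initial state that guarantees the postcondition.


Working backward. After the program, the postcondition 2*pos + 6 >= -1 must hold; in canonical form it is 2*pos >= -7.
Before mem[4] := 3*p + 9: 2*pos >= -7
Before skip: 2*pos >= -7
Before pos := m: 2*m >= -7
Before mem[m] := p - 4: 2*m >= -7
Answer: WP = 2*m >= -7


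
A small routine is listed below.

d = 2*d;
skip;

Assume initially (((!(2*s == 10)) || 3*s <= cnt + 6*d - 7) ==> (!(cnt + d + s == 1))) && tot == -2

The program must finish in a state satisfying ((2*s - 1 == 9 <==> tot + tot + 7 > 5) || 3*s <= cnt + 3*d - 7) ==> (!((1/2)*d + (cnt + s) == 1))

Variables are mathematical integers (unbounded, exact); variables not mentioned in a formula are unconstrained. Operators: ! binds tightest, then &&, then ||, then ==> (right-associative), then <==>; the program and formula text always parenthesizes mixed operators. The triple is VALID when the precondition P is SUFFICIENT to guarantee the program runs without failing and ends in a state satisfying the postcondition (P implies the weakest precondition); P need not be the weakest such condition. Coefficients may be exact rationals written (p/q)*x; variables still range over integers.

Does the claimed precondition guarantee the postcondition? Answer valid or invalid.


Working backward. After the program, the postcondition ((2*s - 1 == 9 <==> tot + tot + 7 > 5) || 3*s <= cnt + 3*d - 7) ==> (!((1/2)*d + (cnt + s) == 1)) must hold; in canonical form it is ((2*s == 10 <==> 2*tot > -2) || 3*s <= cnt + 3*d - 7) ==> (!(cnt + (1/2)*d + s == 1)).
Before skip: ((2*s == 10 <==> 2*tot > -2) || 3*s <= cnt + 3*d - 7) ==> (!(cnt + (1/2)*d + s == 1))
Before d := 2*d: ((2*s == 10 <==> 2*tot > -2) || 3*s <= cnt + 6*d - 7) ==> (!(cnt + d + s == 1))
The weakest precondition is ((2*s == 10 <==> 2*tot > -2) || 3*s <= cnt + 6*d - 7) ==> (!(cnt + d + s == 1)).
Check whether (((!(2*s == 10)) || 3*s <= cnt + 6*d - 7) ==> (!(cnt + d + s == 1))) && tot == -2 implies it.
Every state satisfying the precondition satisfies the weakest precondition: the implication holds.
Answer: valid


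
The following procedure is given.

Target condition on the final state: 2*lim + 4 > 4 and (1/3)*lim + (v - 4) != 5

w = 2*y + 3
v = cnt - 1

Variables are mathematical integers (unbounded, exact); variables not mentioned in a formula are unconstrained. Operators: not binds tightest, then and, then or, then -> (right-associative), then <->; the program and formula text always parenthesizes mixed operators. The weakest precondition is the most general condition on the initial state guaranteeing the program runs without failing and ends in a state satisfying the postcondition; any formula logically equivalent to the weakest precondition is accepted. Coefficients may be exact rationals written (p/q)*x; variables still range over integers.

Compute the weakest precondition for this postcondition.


Working backward. After the program, the postcondition 2*lim + 4 > 4 and (1/3)*lim + (v - 4) != 5 must hold; in canonical form it is 2*lim > 0 and (1/3)*lim + v != 9.
Before v := cnt - 1: 2*lim > 0 and cnt + (1/3)*lim != 10
Before w := 2*y + 3: 2*lim > 0 and cnt + (1/3)*lim != 10
Answer: WP = 2*lim > 0 and cnt + (1/3)*lim != 10


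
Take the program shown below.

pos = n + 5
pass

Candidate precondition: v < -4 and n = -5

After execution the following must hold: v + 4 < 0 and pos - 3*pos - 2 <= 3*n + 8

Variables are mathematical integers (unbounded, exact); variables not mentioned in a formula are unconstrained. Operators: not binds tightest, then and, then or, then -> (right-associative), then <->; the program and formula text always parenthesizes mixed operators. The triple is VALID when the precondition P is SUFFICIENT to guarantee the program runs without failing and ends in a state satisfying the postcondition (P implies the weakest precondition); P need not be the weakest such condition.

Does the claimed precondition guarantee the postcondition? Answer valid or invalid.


Working backward. After the program, the postcondition v + 4 < 0 and pos - 3*pos - 2 <= 3*n + 8 must hold; in canonical form it is v < -4 and 3*n + 2*pos >= -10.
Before skip: v < -4 and 3*n + 2*pos >= -10
Before pos := n + 5: v < -4 and 5*n >= -20
The weakest precondition is v < -4 and 5*n >= -20.
Check whether v < -4 and n = -5 implies it.
Countermodel: at the initial state n = -5, v = -5, the precondition holds but the weakest precondition fails.
Answer: invalid


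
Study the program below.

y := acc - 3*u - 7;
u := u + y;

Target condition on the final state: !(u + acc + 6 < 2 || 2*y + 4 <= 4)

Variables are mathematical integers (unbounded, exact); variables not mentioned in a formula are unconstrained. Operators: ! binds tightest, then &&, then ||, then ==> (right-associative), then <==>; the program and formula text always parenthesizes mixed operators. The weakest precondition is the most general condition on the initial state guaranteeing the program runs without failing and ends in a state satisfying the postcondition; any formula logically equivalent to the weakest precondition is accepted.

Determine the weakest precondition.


Working backward. After the program, the postcondition !(u + acc + 6 < 2 || 2*y + 4 <= 4) must hold; in canonical form it is !(acc + u < -4 || 2*y <= 0).
Before u := u + y: !(acc + u + y < -4 || 2*y <= 0)
Before y := acc - 3*u - 7: !(2*acc < 2*u + 3 || 2*acc <= 6*u + 14)
Answer: WP = !(2*acc < 2*u + 3 || 2*acc <= 6*u + 14)


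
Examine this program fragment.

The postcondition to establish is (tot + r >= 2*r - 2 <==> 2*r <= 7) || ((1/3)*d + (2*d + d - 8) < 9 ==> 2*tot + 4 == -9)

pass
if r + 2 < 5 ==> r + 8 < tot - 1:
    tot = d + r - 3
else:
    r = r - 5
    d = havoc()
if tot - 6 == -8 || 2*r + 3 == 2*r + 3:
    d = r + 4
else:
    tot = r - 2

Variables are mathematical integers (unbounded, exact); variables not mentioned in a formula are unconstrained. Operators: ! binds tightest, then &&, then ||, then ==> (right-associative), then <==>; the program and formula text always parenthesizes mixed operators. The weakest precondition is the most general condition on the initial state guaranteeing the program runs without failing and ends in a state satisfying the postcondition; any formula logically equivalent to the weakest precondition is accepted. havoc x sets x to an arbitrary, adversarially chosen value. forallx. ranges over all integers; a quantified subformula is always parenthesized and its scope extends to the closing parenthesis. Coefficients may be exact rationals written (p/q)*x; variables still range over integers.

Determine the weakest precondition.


Working backward. After the program, the postcondition (tot + r >= 2*r - 2 <==> 2*r <= 7) || ((1/3)*d + (2*d + d - 8) < 9 ==> 2*tot + 4 == -9) must hold; in canonical form it is (tot >= r - 2 <==> 2*r <= 7) || ((10/3)*d < 17 ==> 2*tot == -13).
Then branch requires (tot >= r - 2 <==> 2*r <= 7) || ((10/3)*r < 11/3 ==> 2*tot == -13); else branch requires 2*r <= 7 || ((10/3)*d < 17 ==> 2*r == -9).
Before the if: (tot >= r - 2 <==> 2*r <= 7) || ((10/3)*r < 11/3 ==> 2*tot == -13)
Then branch requires (d >= 1 <==> 2*r <= 7) || ((10/3)*r < 11/3 ==> 2*d + 2*r == -7); else branch requires (tot >= r - 7 <==> 2*r <= 17) || ((10/3)*r < 61/3 ==> 2*tot == -13).
Before the if: ((r < 3 ==> r < tot - 9) ==> ((d >= 1 <==> 2*r <= 7) || ((10/3)*r < 11/3 ==> 2*d + 2*r == -7))) && ((!(r < 3 ==> r < tot - 9)) ==> ((tot >= r - 7 <==> 2*r <= 17) || ((10/3)*r < 61/3 ==> 2*tot == -13)))
Before skip: ((r < 3 ==> r < tot - 9) ==> ((d >= 1 <==> 2*r <= 7) || ((10/3)*r < 11/3 ==> 2*d + 2*r == -7))) && ((!(r < 3 ==> r < tot - 9)) ==> ((tot >= r - 7 <==> 2*r <= 17) || ((10/3)*r < 61/3 ==> 2*tot == -13)))
Answer: WP = ((r < 3 ==> r < tot - 9) ==> ((d >= 1 <==> 2*r <= 7) || ((10/3)*r < 11/3 ==> 2*d + 2*r == -7))) && ((!(r < 3 ==> r < tot - 9)) ==> ((tot >= r - 7 <==> 2*r <= 17) || ((10/3)*r < 61/3 ==> 2*tot == -13)))


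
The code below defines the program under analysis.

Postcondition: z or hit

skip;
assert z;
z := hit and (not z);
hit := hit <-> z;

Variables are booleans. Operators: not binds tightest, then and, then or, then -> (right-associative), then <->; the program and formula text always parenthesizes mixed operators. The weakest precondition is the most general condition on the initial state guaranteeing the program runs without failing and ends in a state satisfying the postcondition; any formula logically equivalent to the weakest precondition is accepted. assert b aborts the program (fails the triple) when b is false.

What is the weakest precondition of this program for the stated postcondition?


Working backward. After the program, z or hit must hold.
Before hit := hit <-> z: z or (hit <-> z)
Before z := hit and (not z): (hit and (not z)) or (hit <-> (hit and (not z)))
Before assert z: z and ((hit and (not z)) or (hit <-> (hit and (not z))))
Before skip: z and ((hit and (not z)) or (hit <-> (hit and (not z))))
Answer: WP = z and ((hit and (not z)) or (hit <-> (hit and (not z))))


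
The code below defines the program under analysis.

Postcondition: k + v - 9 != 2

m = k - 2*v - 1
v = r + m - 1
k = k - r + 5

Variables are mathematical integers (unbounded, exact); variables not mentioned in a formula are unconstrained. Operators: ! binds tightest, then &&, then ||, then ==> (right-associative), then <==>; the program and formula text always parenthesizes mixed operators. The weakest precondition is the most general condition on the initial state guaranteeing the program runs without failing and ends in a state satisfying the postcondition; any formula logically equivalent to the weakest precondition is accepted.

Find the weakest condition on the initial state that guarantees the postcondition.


Working backward. After the program, the postcondition k + v - 9 != 2 must hold; in canonical form it is k + v != 11.
Before k := k - r + 5: k + v != r + 6
Before v := r + m - 1: k + m != 7
Before m := k - 2*v - 1: 2*k != 2*v + 8
Answer: WP = 2*k != 2*v + 8


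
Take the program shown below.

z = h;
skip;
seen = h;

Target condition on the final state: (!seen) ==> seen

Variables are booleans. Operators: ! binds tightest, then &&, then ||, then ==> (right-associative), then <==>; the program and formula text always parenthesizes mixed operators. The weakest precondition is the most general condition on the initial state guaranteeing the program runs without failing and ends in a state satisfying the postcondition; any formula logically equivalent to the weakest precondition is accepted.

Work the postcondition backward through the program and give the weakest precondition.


Working backward. After the program, (!seen) ==> seen must hold.
Before seen := h: (!h) ==> h
Before skip: (!h) ==> h
Before z := h: (!h) ==> h
Answer: WP = (!h) ==> h


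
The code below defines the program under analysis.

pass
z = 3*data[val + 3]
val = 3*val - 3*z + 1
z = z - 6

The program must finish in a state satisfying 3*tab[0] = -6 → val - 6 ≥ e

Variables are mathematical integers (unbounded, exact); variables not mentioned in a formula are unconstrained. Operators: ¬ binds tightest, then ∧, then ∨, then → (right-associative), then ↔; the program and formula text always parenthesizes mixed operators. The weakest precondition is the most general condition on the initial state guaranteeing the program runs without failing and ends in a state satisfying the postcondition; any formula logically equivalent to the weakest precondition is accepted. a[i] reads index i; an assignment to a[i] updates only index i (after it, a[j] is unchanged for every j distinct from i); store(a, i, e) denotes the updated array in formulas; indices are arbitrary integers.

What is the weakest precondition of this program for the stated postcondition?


Working backward. After the program, the postcondition 3*tab[0] = -6 → val - 6 ≥ e must hold; in canonical form it is 3*tab[0] = -6 → val ≥ e + 6.
Before z := z - 6: 3*tab[0] = -6 → val ≥ e + 6
Before val := 3*val - 3*z + 1: 3*tab[0] = -6 → 3*val ≥ e + 3*z + 5
Before z := 3*data[val + 3]: 3*tab[0] = -6 → 3*val ≥ 9*data[val + 3] + e + 5
Before skip: 3*tab[0] = -6 → 3*val ≥ 9*data[val + 3] + e + 5
Answer: WP = 3*tab[0] = -6 → 3*val ≥ 9*data[val + 3] + e + 5


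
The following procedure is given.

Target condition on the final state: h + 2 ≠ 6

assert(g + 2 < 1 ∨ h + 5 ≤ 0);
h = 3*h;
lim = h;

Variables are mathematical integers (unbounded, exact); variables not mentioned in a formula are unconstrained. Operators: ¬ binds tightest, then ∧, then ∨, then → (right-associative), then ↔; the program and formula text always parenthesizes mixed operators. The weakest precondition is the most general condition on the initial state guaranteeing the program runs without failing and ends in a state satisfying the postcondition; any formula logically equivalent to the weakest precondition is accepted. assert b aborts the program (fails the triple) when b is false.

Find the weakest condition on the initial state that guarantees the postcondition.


Working backward. After the program, the postcondition h + 2 ≠ 6 must hold; in canonical form it is h ≠ 4.
Before lim := h: h ≠ 4
Before h := 3*h: 3*h ≠ 4
Before assert g + 2 < 1 ∨ h + 5 ≤ 0: (g < -1 ∨ h ≤ -5) ∧ 3*h ≠ 4
Answer: WP = (g < -1 ∨ h ≤ -5) ∧ 3*h ≠ 4


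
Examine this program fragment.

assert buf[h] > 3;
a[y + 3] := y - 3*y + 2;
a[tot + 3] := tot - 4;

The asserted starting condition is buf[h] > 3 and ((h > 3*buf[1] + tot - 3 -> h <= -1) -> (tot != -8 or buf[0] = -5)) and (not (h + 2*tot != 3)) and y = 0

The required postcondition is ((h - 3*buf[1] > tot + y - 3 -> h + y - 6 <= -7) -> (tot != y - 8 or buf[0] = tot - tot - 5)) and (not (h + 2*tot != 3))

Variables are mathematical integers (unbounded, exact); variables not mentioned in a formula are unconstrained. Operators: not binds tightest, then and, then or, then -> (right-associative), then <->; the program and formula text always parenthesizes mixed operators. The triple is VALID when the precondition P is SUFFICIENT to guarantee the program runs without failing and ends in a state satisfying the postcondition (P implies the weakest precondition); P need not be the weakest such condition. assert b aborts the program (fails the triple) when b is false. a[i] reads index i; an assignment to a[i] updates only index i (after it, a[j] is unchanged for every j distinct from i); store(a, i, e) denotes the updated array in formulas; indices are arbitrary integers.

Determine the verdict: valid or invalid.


Working backward. After the program, the postcondition ((h - 3*buf[1] > tot + y - 3 -> h + y - 6 <= -7) -> (tot != y - 8 or buf[0] = tot - tot - 5)) and (not (h + 2*tot != 3)) must hold; in canonical form it is ((h > 3*buf[1] + tot + y - 3 -> h + y <= -1) -> (tot != y - 8 or buf[0] = -5)) and (not (h + 2*tot != 3)).
Before a[tot + 3] := tot - 4: ((h > 3*buf[1] + tot + y - 3 -> h + y <= -1) -> (tot != y - 8 or buf[0] = -5)) and (not (h + 2*tot != 3))
Before a[y + 3] := y - 3*y + 2: ((h > 3*buf[1] + tot + y - 3 -> h + y <= -1) -> (tot != y - 8 or buf[0] = -5)) and (not (h + 2*tot != 3))
Before assert buf[h] > 3: buf[h] > 3 and ((h > 3*buf[1] + tot + y - 3 -> h + y <= -1) -> (tot != y - 8 or buf[0] = -5)) and (not (h + 2*tot != 3))
The weakest precondition is buf[h] > 3 and ((h > 3*buf[1] + tot + y - 3 -> h + y <= -1) -> (tot != y - 8 or buf[0] = -5)) and (not (h + 2*tot != 3)).
Check whether buf[h] > 3 and ((h > 3*buf[1] + tot - 3 -> h <= -1) -> (tot != -8 or buf[0] = -5)) and (not (h + 2*tot != 3)) and y = 0 implies it.
Every state satisfying the precondition satisfies the weakest precondition: the implication holds.
Answer: valid


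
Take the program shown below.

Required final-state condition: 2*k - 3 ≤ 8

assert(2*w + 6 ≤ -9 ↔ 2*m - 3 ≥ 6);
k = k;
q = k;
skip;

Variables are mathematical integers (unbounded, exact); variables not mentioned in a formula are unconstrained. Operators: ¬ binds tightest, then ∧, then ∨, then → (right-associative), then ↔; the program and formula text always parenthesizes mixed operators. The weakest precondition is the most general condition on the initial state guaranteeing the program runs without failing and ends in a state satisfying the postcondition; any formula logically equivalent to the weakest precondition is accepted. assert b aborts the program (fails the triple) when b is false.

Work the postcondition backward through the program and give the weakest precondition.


Working backward. After the program, the postcondition 2*k - 3 ≤ 8 must hold; in canonical form it is 2*k ≤ 11.
Before skip: 2*k ≤ 11
Before q := k: 2*k ≤ 11
Before k := k: 2*k ≤ 11
Before assert 2*w + 6 ≤ -9 ↔ 2*m - 3 ≥ 6: (2*w ≤ -15 ↔ 2*m ≥ 9) ∧ 2*k ≤ 11
Answer: WP = (2*w ≤ -15 ↔ 2*m ≥ 9) ∧ 2*k ≤ 11


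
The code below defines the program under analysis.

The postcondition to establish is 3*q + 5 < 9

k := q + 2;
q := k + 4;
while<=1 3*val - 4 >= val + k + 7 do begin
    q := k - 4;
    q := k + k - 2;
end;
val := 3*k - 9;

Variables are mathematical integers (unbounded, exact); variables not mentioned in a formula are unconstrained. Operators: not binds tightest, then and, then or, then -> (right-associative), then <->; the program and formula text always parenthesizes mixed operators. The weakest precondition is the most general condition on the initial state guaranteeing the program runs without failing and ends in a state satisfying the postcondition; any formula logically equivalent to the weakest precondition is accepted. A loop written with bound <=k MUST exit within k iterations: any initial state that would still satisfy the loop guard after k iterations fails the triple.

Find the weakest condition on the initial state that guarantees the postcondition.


Working backward. After the program, the postcondition 3*q + 5 < 9 must hold; in canonical form it is 3*q < 4.
Before val := 3*k - 9: 3*q < 4
Before the loop (bound <=1), unroll the exhaustion recursion (WP_0 = exit-now case; WP_j = one more guarded iteration, up to j = 1):
  WP_0: (not (2*val >= k + 11)) and 3*q < 4
  WP_1: (2*val >= k + 11 -> ((not (2*val >= k + 11)) and 6*k < 10)) and ((not (2*val >= k + 11)) -> 3*q < 4)
So before the loop: (2*val >= k + 11 -> ((not (2*val >= k + 11)) and 6*k < 10)) and ((not (2*val >= k + 11)) -> 3*q < 4)
Before q := k + 4: (2*val >= k + 11 -> ((not (2*val >= k + 11)) and 6*k < 10)) and ((not (2*val >= k + 11)) -> 3*k < -8)
Before k := q + 2: (2*val >= q + 13 -> ((not (2*val >= q + 13)) and 6*q < -2)) and ((not (2*val >= q + 13)) -> 3*q < -14)
Answer: WP = (2*val >= q + 13 -> ((not (2*val >= q + 13)) and 6*q < -2)) and ((not (2*val >= q + 13)) -> 3*q < -14)


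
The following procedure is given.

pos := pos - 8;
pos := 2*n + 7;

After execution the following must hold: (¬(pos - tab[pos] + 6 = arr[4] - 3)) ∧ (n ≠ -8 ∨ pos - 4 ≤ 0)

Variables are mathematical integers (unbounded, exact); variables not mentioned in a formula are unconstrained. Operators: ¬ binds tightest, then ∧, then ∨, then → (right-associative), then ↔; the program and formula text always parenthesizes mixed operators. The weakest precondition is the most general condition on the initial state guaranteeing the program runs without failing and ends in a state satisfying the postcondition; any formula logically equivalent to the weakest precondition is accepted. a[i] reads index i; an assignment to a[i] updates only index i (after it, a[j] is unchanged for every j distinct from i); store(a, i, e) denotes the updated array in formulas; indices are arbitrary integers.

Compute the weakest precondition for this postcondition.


Working backward. After the program, the postcondition (¬(pos - tab[pos] + 6 = arr[4] - 3)) ∧ (n ≠ -8 ∨ pos - 4 ≤ 0) must hold; in canonical form it is (¬(pos = arr[4] + tab[pos] - 9)) ∧ (n ≠ -8 ∨ pos ≤ 4).
Before pos := 2*n + 7: (¬(2*n = arr[4] + tab[2*n + 7] - 16)) ∧ (n ≠ -8 ∨ 2*n ≤ -3)
Before pos := pos - 8: (¬(2*n = arr[4] + tab[2*n + 7] - 16)) ∧ (n ≠ -8 ∨ 2*n ≤ -3)
Answer: WP = (¬(2*n = arr[4] + tab[2*n + 7] - 16)) ∧ (n ≠ -8 ∨ 2*n ≤ -3)


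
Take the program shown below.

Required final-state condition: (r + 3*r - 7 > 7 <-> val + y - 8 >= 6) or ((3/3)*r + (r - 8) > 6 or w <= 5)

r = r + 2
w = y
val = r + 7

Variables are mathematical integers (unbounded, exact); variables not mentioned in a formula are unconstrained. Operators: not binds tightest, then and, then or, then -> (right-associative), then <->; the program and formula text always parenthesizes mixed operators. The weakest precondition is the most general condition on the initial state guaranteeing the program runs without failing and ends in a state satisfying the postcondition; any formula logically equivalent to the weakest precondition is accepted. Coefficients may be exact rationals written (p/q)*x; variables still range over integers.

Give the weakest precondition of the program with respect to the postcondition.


Working backward. After the program, the postcondition (r + 3*r - 7 > 7 <-> val + y - 8 >= 6) or ((3/3)*r + (r - 8) > 6 or w <= 5) must hold; in canonical form it is (4*r > 14 <-> val + y >= 14) or 2*r > 14 or w <= 5.
Before val := r + 7: (4*r > 14 <-> r + y >= 7) or 2*r > 14 or w <= 5
Before w := y: (4*r > 14 <-> r + y >= 7) or 2*r > 14 or y <= 5
Before r := r + 2: (4*r > 6 <-> r + y >= 5) or 2*r > 10 or y <= 5
Answer: WP = (4*r > 6 <-> r + y >= 5) or 2*r > 10 or y <= 5


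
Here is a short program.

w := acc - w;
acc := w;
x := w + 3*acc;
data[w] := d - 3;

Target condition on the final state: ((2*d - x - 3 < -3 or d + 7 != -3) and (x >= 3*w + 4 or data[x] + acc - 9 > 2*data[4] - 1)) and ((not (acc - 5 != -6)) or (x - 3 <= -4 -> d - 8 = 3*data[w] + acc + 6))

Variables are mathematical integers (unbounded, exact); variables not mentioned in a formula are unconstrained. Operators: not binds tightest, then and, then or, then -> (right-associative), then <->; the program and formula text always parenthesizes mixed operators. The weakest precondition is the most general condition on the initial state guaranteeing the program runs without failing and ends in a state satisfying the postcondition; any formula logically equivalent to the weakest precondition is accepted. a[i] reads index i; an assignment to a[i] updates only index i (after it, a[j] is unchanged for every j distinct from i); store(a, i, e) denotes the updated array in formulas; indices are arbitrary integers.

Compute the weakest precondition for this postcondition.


Working backward. After the program, the postcondition ((2*d - x - 3 < -3 or d + 7 != -3) and (x >= 3*w + 4 or data[x] + acc - 9 > 2*data[4] - 1)) and ((not (acc - 5 != -6)) or (x - 3 <= -4 -> d - 8 = 3*data[w] + acc + 6)) must hold; in canonical form it is (2*d < x or d != -10) and (x >= 3*w + 4 or data[x] + acc > 2*data[4] + 8) and ((not (acc != -1)) or (x <= -1 -> d = 3*data[w] + acc + 14)).
Before data[w] := d - 3: (2*d < x or d != -10) and (x >= 3*w + 4 or store(data, w, d - 3)[x] + acc > 2*store(data, w, d - 3)[4] + 8) and ((not (acc != -1)) or (x <= -1 -> d = 3*store(data, w, d - 3)[w] + acc + 14))
Before x := w + 3*acc: (2*d < 3*acc + w or d != -10) and (3*acc >= 2*w + 4 or store(data, w, d - 3)[3*acc + w] + acc > 2*store(data, w, d - 3)[4] + 8) and ((not (acc != -1)) or (3*acc + w <= -1 -> d = 3*store(data, w, d - 3)[w] + acc + 14))
Before acc := w: (2*d < 4*w or d != -10) and (w >= 4 or store(data, w, d - 3)[4*w] + w > 2*store(data, w, d - 3)[4] + 8) and ((not (w != -1)) or (4*w <= -1 -> d = 3*store(data, w, d - 3)[w] + w + 14))
Before w := acc - w: (2*d + 4*w < 4*acc or d != -10) and (acc >= w + 4 or store(data, acc - w, d - 3)[4*acc - 4*w] + acc > 2*store(data, acc - w, d - 3)[4] + w + 8) and ((not (acc != w - 1)) or (4*acc <= 4*w - 1 -> d + w = 3*store(data, acc - w, d - 3)[acc - w] + acc + 14))
Answer: WP = (2*d + 4*w < 4*acc or d != -10) and (acc >= w + 4 or store(data, acc - w, d - 3)[4*acc - 4*w] + acc > 2*store(data, acc - w, d - 3)[4] + w + 8) and ((not (acc != w - 1)) or (4*acc <= 4*w - 1 -> d + w = 3*store(data, acc - w, d - 3)[acc - w] + acc + 14))


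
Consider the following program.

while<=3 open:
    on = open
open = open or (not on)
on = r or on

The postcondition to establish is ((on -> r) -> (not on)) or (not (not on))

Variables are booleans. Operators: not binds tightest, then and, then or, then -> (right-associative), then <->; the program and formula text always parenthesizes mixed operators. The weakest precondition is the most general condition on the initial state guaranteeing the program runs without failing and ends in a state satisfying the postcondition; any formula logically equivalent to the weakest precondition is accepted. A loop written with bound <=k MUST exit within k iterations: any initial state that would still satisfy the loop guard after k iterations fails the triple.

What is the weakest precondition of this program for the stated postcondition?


Working backward. After the program, the postcondition ((on -> r) -> (not on)) or (not (not on)) must hold; in canonical form it is ((on -> r) -> (not on)) or on.
Before on := r or on: (((r or on) -> r) -> (not (r or on))) or r or on
Before open := open or (not on): (((r or on) -> r) -> (not (r or on))) or r or on
Before the loop (bound <=3), unroll the exhaustion recursion (WP_0 = exit-now case; WP_j = one more guarded iteration, up to j = 3):
  WP_0: (not open) and ((((r or on) -> r) -> (not (r or on))) or r or on)
  WP_1: (open -> ((not open) and ((((r or open) -> r) -> (not (r or open))) or r or open))) and ((not open) -> ((((r or on) -> r) -> (not (r or on))) or r or on))
  WP_2: (open -> ((open -> ((not open) and ((((r or open) -> r) -> (not (r or open))) or r or open))) and ((not open) -> ((((r or open) -> r) -> (not (r or open))) or r or open)))) and ((not open) -> ((((r or on) -> r) -> (not (r or on))) or r or on))
  WP_3: (open -> ((open -> ((open -> ((not open) and ((((r or open) -> r) -> (not (r or open))) or r or open))) and ((not open) -> ((((r or open) -> r) -> (not (r or open))) or r or open)))) and ((not open) -> ((((r or open) -> r) -> (not (r or open))) or r or open)))) and ((not open) -> ((((r or on) -> r) -> (not (r or on))) or r or on))
So before the loop: (open -> ((open -> ((open -> ((not open) and ((((r or open) -> r) -> (not (r or open))) or r or open))) and ((not open) -> ((((r or open) -> r) -> (not (r or open))) or r or open)))) and ((not open) -> ((((r or open) -> r) -> (not (r or open))) or r or open)))) and ((not open) -> ((((r or on) -> r) -> (not (r or on))) or r or on))
Answer: WP = (open -> ((open -> ((open -> ((not open) and ((((r or open) -> r) -> (not (r or open))) or r or open))) and ((not open) -> ((((r or open) -> r) -> (not (r or open))) or r or open)))) and ((not open) -> ((((r or open) -> r) -> (not (r or open))) or r or open)))) and ((not open) -> ((((r or on) -> r) -> (not (r or on))) or r or on))


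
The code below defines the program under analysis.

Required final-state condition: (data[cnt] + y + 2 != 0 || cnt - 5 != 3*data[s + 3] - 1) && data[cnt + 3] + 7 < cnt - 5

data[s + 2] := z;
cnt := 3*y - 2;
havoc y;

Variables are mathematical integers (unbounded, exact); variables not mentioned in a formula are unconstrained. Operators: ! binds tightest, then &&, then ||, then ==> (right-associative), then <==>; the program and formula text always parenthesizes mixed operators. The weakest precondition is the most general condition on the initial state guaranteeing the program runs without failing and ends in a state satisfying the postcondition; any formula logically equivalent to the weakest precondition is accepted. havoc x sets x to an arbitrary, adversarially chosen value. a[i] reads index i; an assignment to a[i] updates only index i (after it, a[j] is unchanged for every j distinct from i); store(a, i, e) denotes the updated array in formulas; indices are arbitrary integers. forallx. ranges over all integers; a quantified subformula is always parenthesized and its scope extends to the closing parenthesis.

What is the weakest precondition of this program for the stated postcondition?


Working backward. After the program, the postcondition (data[cnt] + y + 2 != 0 || cnt - 5 != 3*data[s + 3] - 1) && data[cnt + 3] + 7 < cnt - 5 must hold; in canonical form it is (data[cnt] + y != -2 || cnt != 3*data[s + 3] + 4) && data[cnt + 3] < cnt - 12.
Before havoc y: forall y_1. ((data[cnt] + y_1 != -2 || cnt != 3*data[s + 3] + 4) && data[cnt + 3] < cnt - 12)
Before cnt := 3*y - 2: forall y_1. ((data[3*y - 2] + y_1 != -2 || 3*y != 3*data[s + 3] + 6) && data[3*y + 1] < 3*y - 14)
Before data[s + 2] := z: forall y_1. ((store(data, s + 2, z)[3*y - 2] + y_1 != -2 || 3*y != 3*store(data, s + 2, z)[s + 3] + 6) && store(data, s + 2, z)[3*y + 1] < 3*y - 14)
Answer: WP = forall y_1. ((store(data, s + 2, z)[3*y - 2] + y_1 != -2 || 3*y != 3*store(data, s + 2, z)[s + 3] + 6) && store(data, s + 2, z)[3*y + 1] < 3*y - 14)


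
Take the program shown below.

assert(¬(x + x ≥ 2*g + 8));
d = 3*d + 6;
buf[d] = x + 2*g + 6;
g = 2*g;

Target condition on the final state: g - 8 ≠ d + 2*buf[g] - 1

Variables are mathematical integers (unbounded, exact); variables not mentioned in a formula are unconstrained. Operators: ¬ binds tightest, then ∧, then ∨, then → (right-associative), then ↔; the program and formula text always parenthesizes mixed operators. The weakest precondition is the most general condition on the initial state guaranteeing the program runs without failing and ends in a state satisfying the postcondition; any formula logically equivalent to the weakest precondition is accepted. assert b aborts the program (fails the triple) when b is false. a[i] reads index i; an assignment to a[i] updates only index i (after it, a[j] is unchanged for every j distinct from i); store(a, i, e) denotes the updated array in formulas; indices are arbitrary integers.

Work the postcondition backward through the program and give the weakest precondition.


Working backward. After the program, the postcondition g - 8 ≠ d + 2*buf[g] - 1 must hold; in canonical form it is g ≠ 2*buf[g] + d + 7.
Before g := 2*g: 2*g ≠ 2*buf[2*g] + d + 7
Before buf[d] := x + 2*g + 6: 2*g ≠ 2*store(buf, d, 2*g + x + 6)[2*g] + d + 7
Before d := 3*d + 6: 2*g ≠ 2*store(buf, 3*d + 6, 2*g + x + 6)[2*g] + 3*d + 13
Before assert ¬(x + x ≥ 2*g + 8): (¬(2*x ≥ 2*g + 8)) ∧ 2*g ≠ 2*store(buf, 3*d + 6, 2*g + x + 6)[2*g] + 3*d + 13
Answer: WP = (¬(2*x ≥ 2*g + 8)) ∧ 2*g ≠ 2*store(buf, 3*d + 6, 2*g + x + 6)[2*g] + 3*d + 13
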